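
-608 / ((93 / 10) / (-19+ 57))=-231040 / 93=-2484.30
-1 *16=-16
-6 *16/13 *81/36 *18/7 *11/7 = -42768/637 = -67.14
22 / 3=7.33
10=10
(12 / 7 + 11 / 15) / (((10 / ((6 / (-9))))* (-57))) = 257 / 89775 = 0.00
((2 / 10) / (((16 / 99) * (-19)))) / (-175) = 99 / 266000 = 0.00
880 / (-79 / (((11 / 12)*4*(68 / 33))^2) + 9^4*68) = 4069120 / 2062981953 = 0.00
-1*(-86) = 86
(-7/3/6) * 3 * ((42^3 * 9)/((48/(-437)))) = 28329399/4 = 7082349.75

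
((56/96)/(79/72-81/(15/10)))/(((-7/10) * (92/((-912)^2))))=12476160/87607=142.41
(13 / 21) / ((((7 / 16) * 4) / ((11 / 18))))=0.22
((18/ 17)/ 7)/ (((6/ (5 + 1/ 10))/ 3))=27/ 70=0.39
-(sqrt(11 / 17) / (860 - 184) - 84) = 84 - sqrt(187) / 11492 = 84.00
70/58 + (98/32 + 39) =20077/464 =43.27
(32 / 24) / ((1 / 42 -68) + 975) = 56 / 38095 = 0.00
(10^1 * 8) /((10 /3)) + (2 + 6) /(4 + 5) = 224 /9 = 24.89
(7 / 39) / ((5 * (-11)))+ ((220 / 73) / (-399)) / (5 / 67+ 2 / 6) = -18595133 / 853858005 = -0.02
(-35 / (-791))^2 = 0.00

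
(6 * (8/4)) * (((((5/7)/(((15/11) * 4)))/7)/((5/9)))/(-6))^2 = 363/960400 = 0.00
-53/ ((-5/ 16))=848/ 5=169.60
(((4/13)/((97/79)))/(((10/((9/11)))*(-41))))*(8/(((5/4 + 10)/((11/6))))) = -2528/3877575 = -0.00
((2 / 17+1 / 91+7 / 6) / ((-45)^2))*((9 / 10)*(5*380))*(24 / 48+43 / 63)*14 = 34037113 / 1879605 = 18.11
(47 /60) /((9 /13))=611 /540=1.13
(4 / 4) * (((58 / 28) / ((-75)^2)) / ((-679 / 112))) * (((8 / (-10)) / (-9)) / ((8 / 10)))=-232 / 34374375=-0.00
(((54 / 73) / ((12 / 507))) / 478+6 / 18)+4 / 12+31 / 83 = 1.11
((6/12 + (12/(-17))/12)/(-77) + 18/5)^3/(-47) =-104148061658649/105418491563000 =-0.99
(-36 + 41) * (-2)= -10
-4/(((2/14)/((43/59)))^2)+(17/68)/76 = -104.11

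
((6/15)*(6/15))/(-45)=-4/1125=-0.00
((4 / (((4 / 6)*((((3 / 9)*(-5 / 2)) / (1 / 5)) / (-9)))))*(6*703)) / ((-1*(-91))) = 1366632 / 2275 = 600.72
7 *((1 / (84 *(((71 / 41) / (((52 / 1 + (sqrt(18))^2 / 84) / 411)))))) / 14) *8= 0.00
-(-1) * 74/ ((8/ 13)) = 481/ 4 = 120.25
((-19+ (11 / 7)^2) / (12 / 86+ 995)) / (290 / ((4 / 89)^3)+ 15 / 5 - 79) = -371520 / 71442221508469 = -0.00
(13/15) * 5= 13/3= 4.33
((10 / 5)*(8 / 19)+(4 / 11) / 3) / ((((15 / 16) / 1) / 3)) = 9664 / 3135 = 3.08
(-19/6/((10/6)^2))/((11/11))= -57/50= -1.14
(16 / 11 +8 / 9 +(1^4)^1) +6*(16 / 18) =859 / 99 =8.68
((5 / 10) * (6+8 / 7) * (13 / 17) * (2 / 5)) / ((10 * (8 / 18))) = 117 / 476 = 0.25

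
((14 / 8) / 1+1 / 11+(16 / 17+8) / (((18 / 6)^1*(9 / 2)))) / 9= 50555 / 181764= 0.28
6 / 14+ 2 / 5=29 / 35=0.83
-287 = -287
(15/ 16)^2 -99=-25119/ 256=-98.12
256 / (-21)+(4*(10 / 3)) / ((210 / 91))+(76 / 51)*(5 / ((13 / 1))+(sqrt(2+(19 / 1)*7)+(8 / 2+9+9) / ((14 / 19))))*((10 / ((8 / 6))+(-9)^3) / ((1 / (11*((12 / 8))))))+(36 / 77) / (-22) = -69526566454 / 129591 -904761*sqrt(15) / 17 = -742632.64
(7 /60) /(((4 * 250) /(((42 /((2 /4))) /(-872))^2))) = 0.00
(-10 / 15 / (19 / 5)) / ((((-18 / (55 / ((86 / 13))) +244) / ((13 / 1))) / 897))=-8.46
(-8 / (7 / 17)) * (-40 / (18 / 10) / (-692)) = -6800 / 10899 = -0.62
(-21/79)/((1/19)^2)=-7581/79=-95.96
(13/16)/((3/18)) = 39/8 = 4.88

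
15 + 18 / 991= 14883 / 991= 15.02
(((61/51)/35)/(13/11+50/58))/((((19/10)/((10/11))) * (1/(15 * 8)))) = 353800/368543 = 0.96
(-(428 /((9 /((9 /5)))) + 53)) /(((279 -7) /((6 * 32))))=-8316 /85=-97.84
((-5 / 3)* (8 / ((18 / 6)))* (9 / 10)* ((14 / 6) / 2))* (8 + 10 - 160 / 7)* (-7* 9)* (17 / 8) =-6069 / 2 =-3034.50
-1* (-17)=17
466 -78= 388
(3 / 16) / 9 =1 / 48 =0.02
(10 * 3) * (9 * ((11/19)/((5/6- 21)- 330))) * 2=-3240/3629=-0.89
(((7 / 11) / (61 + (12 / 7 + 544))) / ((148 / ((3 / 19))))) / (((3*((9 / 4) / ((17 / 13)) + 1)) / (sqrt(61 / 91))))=0.00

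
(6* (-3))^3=-5832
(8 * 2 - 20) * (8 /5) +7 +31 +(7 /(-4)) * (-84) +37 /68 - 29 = 51049 /340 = 150.14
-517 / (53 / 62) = -32054 / 53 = -604.79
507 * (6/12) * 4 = 1014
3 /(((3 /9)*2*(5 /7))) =63 /10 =6.30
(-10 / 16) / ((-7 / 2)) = 5 / 28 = 0.18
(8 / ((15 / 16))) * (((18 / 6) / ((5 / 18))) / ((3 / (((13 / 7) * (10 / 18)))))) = 3328 / 105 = 31.70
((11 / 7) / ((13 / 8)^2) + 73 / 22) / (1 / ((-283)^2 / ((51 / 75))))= 11995329975 / 26026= 460897.95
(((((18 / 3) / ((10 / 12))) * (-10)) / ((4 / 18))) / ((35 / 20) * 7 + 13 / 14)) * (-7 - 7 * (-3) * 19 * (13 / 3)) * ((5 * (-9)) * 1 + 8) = 1566432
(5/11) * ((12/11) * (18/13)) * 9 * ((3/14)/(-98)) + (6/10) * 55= 17797497/539539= 32.99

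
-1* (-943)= 943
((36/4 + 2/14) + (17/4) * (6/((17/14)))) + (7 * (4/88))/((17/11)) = 7223/238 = 30.35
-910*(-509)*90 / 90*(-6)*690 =-1917606600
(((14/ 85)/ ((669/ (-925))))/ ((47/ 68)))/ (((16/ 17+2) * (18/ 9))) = -8806/ 157215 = -0.06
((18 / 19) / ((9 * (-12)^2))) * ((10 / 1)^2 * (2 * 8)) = 200 / 171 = 1.17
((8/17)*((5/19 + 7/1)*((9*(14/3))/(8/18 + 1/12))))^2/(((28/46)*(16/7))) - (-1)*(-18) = 2002039081614/37662769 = 53156.98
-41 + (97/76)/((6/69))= -4001/152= -26.32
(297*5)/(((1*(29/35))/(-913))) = -47453175/29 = -1636316.38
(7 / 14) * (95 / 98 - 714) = -69877 / 196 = -356.52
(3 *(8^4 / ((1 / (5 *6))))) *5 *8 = 14745600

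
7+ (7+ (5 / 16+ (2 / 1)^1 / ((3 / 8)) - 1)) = 18.65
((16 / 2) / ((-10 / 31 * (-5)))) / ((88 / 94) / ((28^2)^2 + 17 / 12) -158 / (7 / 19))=-150453383822 / 13008670985875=-0.01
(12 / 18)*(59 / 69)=118 / 207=0.57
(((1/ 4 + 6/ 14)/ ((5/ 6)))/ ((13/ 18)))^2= 263169/ 207025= 1.27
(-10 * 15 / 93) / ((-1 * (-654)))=-25 / 10137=-0.00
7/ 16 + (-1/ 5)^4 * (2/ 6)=0.44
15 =15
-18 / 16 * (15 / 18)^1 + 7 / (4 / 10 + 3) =305 / 272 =1.12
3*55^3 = 499125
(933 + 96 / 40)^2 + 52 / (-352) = 874973.01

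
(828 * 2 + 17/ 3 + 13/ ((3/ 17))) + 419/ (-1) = 3949/ 3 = 1316.33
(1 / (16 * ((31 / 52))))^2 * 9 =1521 / 15376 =0.10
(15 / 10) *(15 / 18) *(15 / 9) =25 / 12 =2.08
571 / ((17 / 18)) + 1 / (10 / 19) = 103103 / 170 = 606.49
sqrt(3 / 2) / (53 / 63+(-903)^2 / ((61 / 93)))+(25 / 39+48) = 3843* sqrt(6) / 9554969128+1897 / 39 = 48.64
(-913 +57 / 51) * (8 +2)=-155020 / 17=-9118.82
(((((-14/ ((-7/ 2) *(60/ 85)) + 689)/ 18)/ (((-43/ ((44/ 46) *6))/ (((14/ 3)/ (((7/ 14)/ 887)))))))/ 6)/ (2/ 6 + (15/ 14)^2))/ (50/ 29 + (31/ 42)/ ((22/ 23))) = -996728408791808/ 518482066167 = -1922.40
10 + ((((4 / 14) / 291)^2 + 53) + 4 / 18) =29148037 / 461041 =63.22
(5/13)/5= 1/13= 0.08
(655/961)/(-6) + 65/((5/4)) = 299177/5766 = 51.89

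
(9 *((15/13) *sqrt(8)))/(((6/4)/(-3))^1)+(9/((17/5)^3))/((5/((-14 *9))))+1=-540 *sqrt(2)/13 -23437/4913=-63.51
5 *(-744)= -3720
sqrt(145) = 12.04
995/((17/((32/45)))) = 41.62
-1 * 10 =-10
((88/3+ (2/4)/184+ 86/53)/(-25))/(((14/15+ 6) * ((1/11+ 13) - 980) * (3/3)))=0.00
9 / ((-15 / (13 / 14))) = -0.56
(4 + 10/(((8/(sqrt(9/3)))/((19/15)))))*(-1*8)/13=-32/13 - 38*sqrt(3)/39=-4.15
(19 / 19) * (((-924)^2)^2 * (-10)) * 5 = -36446672908800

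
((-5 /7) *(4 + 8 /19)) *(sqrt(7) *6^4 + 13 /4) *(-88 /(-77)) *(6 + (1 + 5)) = -7464960 *sqrt(7) /133 -18720 /133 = -148640.21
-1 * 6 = -6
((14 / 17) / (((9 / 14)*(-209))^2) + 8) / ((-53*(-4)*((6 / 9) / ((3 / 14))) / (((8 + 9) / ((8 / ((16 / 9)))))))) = 60149080 / 1312657731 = 0.05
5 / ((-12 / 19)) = -95 / 12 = -7.92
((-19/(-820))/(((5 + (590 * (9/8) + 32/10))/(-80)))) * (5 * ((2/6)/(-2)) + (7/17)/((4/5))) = 24700/28100949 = 0.00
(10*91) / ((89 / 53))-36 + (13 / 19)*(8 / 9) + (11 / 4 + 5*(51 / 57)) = 31274557 / 60876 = 513.74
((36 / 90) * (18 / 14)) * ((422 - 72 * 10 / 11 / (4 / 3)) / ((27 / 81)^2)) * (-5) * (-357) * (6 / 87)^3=271125792 / 268279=1010.61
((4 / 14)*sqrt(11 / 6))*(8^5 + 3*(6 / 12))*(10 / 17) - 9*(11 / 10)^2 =-1089 / 100 + 327695*sqrt(66) / 357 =7446.27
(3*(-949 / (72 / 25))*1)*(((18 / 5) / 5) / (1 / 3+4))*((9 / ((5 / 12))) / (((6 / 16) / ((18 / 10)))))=-425736 / 25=-17029.44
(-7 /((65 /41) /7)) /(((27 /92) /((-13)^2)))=-2402764 /135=-17798.25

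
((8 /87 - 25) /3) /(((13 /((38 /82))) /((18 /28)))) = -41173 /216398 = -0.19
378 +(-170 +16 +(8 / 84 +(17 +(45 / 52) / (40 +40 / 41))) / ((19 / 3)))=25086001 / 110656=226.70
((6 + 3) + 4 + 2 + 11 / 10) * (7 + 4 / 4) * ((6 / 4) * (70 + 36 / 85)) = 5782476 / 425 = 13605.83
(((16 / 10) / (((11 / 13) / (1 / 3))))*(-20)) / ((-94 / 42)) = 2912 / 517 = 5.63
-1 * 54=-54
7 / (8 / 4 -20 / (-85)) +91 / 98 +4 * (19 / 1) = 10648 / 133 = 80.06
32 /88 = 4 /11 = 0.36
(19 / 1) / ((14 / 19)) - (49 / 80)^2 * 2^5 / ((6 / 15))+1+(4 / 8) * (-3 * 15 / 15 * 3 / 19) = -36853 / 10640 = -3.46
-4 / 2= -2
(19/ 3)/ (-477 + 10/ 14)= -133/ 10002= -0.01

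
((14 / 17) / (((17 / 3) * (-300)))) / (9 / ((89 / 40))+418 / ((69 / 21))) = -14329 / 3882628300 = -0.00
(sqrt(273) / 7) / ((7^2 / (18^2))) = 324*sqrt(273) / 343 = 15.61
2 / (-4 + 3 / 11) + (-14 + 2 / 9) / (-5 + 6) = -5282 / 369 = -14.31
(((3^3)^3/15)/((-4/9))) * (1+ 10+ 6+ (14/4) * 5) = -101859.52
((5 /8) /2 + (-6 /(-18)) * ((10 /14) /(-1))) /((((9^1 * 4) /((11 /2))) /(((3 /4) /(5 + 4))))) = 275 /290304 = 0.00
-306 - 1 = -307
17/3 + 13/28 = 515/84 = 6.13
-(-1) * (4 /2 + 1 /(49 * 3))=295 /147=2.01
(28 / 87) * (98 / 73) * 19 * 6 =104272 / 2117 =49.25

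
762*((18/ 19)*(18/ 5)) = 2598.82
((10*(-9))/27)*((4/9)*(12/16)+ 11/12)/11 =-25/66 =-0.38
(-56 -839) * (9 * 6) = -48330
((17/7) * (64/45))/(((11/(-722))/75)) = -17002.94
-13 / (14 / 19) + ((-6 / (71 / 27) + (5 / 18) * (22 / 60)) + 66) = 2478613 / 53676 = 46.18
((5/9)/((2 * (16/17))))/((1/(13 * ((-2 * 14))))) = -7735/72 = -107.43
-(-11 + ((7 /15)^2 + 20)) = -2074 /225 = -9.22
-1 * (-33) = 33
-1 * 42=-42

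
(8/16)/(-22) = -1/44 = -0.02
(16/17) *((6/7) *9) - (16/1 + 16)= -2944/119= -24.74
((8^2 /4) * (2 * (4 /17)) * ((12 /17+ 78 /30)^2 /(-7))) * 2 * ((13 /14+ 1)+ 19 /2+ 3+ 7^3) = -50575468032 /6018425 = -8403.44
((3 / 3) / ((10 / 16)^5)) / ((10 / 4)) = 65536 / 15625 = 4.19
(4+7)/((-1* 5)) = -11/5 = -2.20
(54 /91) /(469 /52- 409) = -24 /16177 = -0.00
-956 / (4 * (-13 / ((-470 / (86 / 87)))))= -8741.24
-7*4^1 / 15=-28 / 15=-1.87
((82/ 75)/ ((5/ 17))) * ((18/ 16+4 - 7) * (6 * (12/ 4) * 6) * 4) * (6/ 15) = -150552/ 125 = -1204.42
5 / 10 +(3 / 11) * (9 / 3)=29 / 22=1.32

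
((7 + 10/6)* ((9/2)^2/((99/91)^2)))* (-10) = -538265/363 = -1482.82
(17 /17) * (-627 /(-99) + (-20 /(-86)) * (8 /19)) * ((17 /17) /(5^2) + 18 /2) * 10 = 7124876 /12255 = 581.39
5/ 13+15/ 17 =280/ 221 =1.27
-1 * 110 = -110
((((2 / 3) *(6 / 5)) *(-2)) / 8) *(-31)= 31 / 5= 6.20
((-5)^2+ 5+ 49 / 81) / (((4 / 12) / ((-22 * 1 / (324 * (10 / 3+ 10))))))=-0.47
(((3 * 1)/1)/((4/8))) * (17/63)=34/21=1.62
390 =390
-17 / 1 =-17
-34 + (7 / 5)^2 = -801 / 25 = -32.04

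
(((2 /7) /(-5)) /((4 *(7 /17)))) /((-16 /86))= 731 /3920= 0.19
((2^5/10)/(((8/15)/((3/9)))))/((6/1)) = 1/3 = 0.33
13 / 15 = 0.87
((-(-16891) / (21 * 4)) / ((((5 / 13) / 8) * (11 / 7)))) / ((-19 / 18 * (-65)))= 10668 / 275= 38.79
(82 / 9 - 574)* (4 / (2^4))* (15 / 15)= -1271 / 9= -141.22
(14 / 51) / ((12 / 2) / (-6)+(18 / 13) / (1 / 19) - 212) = -182 / 123777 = -0.00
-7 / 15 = -0.47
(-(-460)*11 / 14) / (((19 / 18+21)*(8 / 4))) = 22770 / 2779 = 8.19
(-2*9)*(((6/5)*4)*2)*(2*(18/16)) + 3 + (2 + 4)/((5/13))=-1851/5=-370.20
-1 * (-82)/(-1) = -82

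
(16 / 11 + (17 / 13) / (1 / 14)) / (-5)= -2826 / 715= -3.95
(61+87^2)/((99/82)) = 6319.80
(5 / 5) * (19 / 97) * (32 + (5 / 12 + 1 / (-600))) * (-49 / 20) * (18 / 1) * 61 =-3313584477 / 194000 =-17080.33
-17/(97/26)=-4.56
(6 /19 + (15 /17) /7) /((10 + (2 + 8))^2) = 0.00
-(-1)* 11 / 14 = 11 / 14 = 0.79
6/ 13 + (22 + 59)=1059/ 13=81.46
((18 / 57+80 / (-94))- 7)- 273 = -280.54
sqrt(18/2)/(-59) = -3/59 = -0.05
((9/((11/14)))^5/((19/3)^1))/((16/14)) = 83364669612/3059969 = 27243.63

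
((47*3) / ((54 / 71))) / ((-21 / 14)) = -3337 / 27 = -123.59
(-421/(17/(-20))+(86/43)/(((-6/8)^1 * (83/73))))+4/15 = 10438904/21165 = 493.22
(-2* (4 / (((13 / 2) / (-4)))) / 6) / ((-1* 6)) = -16 / 117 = -0.14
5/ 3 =1.67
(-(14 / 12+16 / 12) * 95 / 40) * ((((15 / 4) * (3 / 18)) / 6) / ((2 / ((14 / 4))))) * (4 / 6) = -3325 / 4608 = -0.72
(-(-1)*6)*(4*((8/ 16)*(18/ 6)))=36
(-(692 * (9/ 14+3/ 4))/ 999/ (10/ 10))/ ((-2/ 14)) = 2249/ 333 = 6.75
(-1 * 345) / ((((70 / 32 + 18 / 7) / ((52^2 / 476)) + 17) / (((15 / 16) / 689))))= -2300 / 87397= -0.03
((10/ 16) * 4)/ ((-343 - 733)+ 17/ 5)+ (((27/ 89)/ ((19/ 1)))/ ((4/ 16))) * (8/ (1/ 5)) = 46294045/ 18137666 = 2.55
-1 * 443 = -443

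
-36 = -36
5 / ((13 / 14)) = 70 / 13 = 5.38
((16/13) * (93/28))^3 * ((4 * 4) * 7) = 7651.08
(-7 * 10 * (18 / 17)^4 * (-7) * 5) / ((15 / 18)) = 308629440 / 83521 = 3695.23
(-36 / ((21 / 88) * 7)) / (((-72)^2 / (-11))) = 0.05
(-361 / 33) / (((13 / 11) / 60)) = -7220 / 13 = -555.38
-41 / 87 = -0.47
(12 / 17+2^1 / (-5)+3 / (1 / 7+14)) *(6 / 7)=2906 / 6545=0.44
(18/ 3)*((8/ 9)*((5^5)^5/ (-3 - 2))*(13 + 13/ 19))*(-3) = 247955322265625000000/ 19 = 13050280119243421052.63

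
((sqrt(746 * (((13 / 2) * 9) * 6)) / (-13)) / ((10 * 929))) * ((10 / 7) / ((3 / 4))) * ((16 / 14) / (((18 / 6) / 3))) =-32 * sqrt(29094) / 591773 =-0.01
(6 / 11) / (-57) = -2 / 209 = -0.01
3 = 3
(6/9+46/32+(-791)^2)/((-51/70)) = -1051147615/1224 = -858780.73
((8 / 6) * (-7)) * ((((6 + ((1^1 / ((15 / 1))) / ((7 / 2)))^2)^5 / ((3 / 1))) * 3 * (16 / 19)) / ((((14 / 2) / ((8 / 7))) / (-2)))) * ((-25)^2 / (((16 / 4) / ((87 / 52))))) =2351573278204195897191532544 / 450617409551711390625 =5218558.42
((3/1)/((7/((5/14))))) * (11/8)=0.21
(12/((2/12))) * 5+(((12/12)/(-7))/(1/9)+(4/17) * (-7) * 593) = -73541/119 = -617.99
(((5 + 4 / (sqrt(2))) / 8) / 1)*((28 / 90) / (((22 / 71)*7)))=71*sqrt(2) / 1980 + 71 / 792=0.14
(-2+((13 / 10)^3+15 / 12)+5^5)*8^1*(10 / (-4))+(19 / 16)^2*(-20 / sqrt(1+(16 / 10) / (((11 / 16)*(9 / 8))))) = -3126447 / 50 - 5415*sqrt(1705) / 13888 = -62545.04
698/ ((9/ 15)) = 3490/ 3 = 1163.33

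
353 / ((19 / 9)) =3177 / 19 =167.21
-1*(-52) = 52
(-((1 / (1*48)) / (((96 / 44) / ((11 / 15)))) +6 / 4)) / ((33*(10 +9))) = -26041 / 10834560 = -0.00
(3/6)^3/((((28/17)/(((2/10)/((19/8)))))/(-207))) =-3519/2660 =-1.32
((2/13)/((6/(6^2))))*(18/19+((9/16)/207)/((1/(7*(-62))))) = -0.21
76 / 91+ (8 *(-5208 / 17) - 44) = -3858200 / 1547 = -2493.99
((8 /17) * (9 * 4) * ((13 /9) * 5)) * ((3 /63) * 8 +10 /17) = 719680 /6069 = 118.58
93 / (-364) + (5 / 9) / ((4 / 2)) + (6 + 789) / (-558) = -142427 / 101556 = -1.40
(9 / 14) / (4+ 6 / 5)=45 / 364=0.12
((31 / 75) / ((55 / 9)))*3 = 279 / 1375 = 0.20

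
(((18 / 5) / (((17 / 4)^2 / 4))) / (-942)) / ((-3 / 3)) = 192 / 226865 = 0.00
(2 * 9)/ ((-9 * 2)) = -1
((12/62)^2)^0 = 1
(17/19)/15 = 0.06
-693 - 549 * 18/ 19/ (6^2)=-26883/ 38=-707.45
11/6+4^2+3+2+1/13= 1787/78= 22.91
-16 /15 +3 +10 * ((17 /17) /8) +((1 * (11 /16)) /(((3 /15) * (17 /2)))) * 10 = 1843 /255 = 7.23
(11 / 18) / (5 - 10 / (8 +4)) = 11 / 75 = 0.15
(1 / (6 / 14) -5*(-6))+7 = 118 / 3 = 39.33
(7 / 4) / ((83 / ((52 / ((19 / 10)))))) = 910 / 1577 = 0.58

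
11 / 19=0.58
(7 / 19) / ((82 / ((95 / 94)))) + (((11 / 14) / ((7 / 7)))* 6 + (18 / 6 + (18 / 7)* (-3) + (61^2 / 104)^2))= 26681030247 / 20842432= 1280.13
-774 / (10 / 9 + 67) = -6966 / 613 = -11.36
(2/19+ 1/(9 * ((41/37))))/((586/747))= 119603/456494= 0.26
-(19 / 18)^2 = -361 / 324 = -1.11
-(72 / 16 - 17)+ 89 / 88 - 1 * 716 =-61819 / 88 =-702.49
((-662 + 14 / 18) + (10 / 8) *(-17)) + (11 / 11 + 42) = -23021 / 36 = -639.47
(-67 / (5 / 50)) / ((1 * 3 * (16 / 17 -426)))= 5695 / 10839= 0.53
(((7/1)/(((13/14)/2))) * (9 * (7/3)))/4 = 1029/13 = 79.15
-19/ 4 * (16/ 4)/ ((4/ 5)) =-95/ 4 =-23.75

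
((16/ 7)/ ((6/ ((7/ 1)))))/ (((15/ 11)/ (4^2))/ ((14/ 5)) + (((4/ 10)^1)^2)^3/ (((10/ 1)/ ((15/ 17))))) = 5236000000/ 60475257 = 86.58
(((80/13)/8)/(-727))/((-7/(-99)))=-990/66157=-0.01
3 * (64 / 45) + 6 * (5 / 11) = 1154 / 165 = 6.99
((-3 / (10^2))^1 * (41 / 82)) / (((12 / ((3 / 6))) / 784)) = -49 / 100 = -0.49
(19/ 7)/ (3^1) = 19/ 21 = 0.90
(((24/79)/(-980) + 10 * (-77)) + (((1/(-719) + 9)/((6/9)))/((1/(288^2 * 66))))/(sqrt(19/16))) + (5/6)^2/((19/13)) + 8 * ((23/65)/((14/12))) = -132021276469/172104660 + 212512481280 * sqrt(19)/13661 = 67806891.94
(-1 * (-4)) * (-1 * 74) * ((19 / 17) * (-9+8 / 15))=714248 / 255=2800.97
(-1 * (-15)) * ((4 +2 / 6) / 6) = 65 / 6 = 10.83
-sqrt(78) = -8.83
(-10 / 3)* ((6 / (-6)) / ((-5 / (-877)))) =1754 / 3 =584.67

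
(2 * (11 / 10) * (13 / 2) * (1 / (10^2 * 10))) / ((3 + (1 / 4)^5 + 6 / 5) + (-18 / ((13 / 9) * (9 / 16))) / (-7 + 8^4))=162164288 / 47578306375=0.00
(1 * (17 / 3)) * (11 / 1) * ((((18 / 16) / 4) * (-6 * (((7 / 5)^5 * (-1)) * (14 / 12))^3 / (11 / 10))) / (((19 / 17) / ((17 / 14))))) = 1142913715219147991 / 44531250000000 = 25665.43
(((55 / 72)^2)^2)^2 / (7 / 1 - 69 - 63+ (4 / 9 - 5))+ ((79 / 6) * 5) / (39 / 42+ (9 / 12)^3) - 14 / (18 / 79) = -13067020475213552075 / 1029221139143983104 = -12.70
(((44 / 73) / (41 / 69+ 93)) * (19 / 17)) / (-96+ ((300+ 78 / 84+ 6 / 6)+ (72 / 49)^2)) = 46166428 / 1334710504931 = 0.00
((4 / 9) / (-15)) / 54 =-2 / 3645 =-0.00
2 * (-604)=-1208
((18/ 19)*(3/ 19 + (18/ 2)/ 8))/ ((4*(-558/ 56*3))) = -455/ 44764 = -0.01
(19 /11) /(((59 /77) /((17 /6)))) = 2261 /354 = 6.39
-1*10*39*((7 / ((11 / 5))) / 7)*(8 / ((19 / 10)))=-156000 / 209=-746.41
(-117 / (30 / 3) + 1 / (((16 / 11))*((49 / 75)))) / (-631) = 0.02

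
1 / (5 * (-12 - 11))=-1 / 115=-0.01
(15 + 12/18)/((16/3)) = 47/16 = 2.94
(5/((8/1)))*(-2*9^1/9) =-5/4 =-1.25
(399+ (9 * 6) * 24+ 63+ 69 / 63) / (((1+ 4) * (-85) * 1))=-2173 / 525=-4.14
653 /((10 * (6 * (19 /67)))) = 43751 /1140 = 38.38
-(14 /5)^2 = -196 /25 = -7.84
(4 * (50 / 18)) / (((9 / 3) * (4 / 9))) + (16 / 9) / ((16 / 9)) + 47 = 169 / 3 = 56.33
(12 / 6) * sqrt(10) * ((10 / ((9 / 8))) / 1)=160 * sqrt(10) / 9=56.22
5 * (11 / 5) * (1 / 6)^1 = 11 / 6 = 1.83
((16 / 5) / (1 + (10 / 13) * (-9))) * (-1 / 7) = 208 / 2695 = 0.08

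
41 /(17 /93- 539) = -3813 /50110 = -0.08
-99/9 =-11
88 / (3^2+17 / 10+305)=80 / 287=0.28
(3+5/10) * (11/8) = 77/16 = 4.81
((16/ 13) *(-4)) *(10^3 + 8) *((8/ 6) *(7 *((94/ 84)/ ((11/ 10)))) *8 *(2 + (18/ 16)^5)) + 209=-204912438/ 143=-1432954.11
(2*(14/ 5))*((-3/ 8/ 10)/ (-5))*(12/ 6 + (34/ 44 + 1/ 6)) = 679/ 5500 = 0.12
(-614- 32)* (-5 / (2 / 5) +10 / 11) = 82365 / 11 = 7487.73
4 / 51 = 0.08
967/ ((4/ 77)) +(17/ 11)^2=9010695/ 484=18617.14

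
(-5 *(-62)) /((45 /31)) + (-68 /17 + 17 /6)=3823 /18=212.39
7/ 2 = 3.50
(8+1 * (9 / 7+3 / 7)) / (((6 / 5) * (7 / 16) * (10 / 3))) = 272 / 49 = 5.55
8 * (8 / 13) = 64 / 13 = 4.92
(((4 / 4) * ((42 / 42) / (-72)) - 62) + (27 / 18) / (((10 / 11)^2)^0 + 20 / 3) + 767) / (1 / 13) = 15181153 / 1656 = 9167.36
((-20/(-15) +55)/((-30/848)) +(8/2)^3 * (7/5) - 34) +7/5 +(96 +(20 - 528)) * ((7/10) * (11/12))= -32395/18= -1799.72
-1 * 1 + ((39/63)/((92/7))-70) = -19583/276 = -70.95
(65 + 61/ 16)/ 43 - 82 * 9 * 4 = -2029875/ 688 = -2950.40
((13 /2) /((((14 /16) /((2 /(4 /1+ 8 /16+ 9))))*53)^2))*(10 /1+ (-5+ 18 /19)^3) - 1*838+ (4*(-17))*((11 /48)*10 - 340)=30455957084741453 /1376468084502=22126.16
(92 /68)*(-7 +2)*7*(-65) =52325 /17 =3077.94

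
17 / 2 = 8.50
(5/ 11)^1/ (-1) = -5/ 11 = -0.45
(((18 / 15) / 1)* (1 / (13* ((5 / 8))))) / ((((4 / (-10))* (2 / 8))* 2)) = -48 / 65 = -0.74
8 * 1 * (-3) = -24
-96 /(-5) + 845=864.20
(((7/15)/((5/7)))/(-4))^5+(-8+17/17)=-17010282475249/2430000000000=-7.00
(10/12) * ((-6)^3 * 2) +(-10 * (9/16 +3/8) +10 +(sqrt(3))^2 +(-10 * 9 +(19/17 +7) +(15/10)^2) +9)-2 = -58345/136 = -429.01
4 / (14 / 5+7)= 20 / 49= 0.41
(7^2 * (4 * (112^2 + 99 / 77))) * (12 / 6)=4917752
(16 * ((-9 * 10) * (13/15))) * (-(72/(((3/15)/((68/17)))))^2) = 2587852800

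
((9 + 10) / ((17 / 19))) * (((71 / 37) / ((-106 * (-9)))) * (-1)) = -25631 / 600066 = -0.04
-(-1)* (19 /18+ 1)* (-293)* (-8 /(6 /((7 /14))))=10841 /27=401.52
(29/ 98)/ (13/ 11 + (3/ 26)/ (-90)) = 124410/ 496321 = 0.25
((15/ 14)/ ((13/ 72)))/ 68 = 135/ 1547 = 0.09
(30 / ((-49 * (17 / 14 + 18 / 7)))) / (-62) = 30 / 11501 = 0.00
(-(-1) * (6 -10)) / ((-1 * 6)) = 2 / 3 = 0.67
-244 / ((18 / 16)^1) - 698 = -8234 / 9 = -914.89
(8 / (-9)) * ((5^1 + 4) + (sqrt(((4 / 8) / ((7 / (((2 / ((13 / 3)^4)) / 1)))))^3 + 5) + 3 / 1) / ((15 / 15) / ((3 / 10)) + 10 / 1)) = -41 / 5 - 2 * sqrt(69923377974776123) / 3547704615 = -8.35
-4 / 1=-4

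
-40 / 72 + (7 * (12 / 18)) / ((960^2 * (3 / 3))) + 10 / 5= 1996807 / 1382400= 1.44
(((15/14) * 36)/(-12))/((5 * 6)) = -3/28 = -0.11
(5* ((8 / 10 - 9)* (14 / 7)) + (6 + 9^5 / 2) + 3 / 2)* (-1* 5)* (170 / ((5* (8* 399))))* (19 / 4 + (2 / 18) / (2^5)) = -90182875 / 12096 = -7455.59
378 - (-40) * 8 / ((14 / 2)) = 2966 / 7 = 423.71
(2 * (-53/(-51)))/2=53/51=1.04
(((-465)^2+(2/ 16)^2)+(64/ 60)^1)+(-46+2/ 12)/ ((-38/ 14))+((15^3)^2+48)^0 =1314763327/ 6080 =216243.97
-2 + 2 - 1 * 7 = -7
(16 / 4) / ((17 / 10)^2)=400 / 289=1.38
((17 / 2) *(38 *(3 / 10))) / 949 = 969 / 9490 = 0.10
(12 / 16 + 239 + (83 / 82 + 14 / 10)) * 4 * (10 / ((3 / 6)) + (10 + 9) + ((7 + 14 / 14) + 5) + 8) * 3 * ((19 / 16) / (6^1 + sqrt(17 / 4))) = 25683.47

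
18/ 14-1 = 0.29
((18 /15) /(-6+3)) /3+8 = 118 /15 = 7.87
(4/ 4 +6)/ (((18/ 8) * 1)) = 28/ 9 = 3.11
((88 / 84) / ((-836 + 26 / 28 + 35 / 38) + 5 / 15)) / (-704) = 19 / 10646176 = 0.00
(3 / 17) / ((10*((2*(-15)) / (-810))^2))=2187 / 170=12.86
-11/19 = -0.58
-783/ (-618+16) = 783/ 602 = 1.30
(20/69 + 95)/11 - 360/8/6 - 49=-72617/1518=-47.84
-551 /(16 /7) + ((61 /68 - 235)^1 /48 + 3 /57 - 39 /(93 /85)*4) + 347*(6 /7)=-1225155961 /13457472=-91.04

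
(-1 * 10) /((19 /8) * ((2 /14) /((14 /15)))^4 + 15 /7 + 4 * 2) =-7378945280 /7485320659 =-0.99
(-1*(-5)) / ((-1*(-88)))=5 / 88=0.06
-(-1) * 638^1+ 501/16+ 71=11845/16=740.31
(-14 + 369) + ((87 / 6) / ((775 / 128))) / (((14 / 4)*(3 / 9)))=1937011 / 5425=357.05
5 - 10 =-5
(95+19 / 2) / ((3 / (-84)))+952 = -1974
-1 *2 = -2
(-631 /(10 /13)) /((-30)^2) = -8203 /9000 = -0.91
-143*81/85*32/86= -185328/3655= -50.71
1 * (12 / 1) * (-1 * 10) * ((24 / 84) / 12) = -20 / 7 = -2.86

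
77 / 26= 2.96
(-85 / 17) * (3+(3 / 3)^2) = -20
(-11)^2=121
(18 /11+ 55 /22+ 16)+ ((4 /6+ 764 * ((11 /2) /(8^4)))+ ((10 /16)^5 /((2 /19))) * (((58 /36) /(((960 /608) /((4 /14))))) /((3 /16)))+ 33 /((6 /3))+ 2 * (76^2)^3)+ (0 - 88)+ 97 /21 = 19691429140765248235 /51093504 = 385399857108.36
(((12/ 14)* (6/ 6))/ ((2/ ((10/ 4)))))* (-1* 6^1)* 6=-270/ 7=-38.57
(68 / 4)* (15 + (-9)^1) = 102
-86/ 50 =-1.72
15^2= 225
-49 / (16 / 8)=-49 / 2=-24.50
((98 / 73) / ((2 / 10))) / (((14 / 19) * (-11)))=-665 / 803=-0.83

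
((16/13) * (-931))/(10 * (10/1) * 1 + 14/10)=-74480/6591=-11.30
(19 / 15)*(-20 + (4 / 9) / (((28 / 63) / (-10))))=-38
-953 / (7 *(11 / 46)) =-43838 / 77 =-569.32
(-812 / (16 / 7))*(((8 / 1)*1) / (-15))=2842 / 15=189.47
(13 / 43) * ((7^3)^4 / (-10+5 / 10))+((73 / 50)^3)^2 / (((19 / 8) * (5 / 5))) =-702877859168409519573 / 1595703125000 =-440481595.95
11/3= 3.67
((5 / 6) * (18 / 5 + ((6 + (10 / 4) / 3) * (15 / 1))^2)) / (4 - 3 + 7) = 210197 / 192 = 1094.78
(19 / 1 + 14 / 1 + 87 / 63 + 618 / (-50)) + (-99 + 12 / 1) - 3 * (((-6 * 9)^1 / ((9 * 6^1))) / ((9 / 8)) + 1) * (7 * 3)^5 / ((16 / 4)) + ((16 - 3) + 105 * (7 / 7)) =-714606331 / 2100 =-340288.73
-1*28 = -28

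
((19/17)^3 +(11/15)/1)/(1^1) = 156928/73695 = 2.13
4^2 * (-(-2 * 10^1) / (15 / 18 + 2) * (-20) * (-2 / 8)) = 9600 / 17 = 564.71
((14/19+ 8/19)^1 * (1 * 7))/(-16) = -77/152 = -0.51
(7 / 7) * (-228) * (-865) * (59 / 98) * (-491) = -2856633090 / 49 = -58298634.49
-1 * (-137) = 137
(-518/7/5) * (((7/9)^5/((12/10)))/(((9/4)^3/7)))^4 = -1858209201804006479059222528000/278128389443693511257285776231761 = -0.01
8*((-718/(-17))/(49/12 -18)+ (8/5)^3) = 3012544/354875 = 8.49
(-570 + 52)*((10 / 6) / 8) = -1295 / 12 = -107.92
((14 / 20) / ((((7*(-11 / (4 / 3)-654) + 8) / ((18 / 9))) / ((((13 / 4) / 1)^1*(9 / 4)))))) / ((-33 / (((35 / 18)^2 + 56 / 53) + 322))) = 46430293 / 2119139280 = 0.02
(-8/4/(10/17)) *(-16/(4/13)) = 884/5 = 176.80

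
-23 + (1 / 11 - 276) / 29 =-10372 / 319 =-32.51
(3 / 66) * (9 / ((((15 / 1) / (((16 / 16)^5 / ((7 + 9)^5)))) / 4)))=3 / 28835840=0.00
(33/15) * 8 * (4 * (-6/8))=-264/5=-52.80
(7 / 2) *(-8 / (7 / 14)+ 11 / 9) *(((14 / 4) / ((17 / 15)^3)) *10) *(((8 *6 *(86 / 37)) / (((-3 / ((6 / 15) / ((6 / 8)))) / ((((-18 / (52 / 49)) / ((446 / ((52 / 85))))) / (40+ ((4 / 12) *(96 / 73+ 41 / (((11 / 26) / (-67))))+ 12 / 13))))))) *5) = 1.35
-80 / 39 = -2.05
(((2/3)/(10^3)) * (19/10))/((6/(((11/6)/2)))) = 209/1080000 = 0.00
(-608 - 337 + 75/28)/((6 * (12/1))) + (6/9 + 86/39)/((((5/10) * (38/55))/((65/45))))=-124105/114912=-1.08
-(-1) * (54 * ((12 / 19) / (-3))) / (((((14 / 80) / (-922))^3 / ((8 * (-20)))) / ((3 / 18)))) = -288931718430720000 / 6517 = -44335080317741.29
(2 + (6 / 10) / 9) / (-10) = -31 / 150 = -0.21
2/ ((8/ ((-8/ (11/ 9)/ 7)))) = -18/ 77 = -0.23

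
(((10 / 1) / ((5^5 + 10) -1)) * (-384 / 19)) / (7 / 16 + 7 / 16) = -15360 / 208411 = -0.07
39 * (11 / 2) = 429 / 2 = 214.50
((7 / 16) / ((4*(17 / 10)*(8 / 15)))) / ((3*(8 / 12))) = 0.06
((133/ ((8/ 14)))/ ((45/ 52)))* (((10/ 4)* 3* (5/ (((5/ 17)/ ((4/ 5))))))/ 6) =205751/ 45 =4572.24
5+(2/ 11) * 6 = 67/ 11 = 6.09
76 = 76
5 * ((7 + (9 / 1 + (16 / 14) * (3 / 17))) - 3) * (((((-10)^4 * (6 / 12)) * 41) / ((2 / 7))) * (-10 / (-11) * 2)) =16102750000 / 187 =86110962.57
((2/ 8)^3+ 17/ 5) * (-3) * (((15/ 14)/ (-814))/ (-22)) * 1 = -9837/ 16045568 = -0.00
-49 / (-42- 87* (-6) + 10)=-1 / 10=-0.10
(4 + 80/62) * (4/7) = 656/217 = 3.02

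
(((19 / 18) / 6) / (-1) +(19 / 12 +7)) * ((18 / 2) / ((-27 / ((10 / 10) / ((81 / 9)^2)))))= -227 / 6561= -0.03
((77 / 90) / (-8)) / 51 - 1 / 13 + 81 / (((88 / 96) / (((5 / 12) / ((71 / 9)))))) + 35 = 14759152699 / 372818160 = 39.59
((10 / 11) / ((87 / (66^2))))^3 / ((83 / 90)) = 102256.80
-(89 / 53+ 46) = -2527 / 53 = -47.68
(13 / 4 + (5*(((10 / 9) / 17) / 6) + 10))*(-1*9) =-24427 / 204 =-119.74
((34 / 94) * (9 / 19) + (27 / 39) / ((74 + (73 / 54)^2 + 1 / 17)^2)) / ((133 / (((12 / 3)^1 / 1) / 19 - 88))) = -46982421932877951732 / 415145180510192153567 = -0.11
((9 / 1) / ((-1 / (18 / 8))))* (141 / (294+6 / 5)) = -6345 / 656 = -9.67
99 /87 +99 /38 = 4125 /1102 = 3.74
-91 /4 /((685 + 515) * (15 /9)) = -91 /8000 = -0.01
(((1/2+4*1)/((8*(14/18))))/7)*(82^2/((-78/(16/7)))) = -90774/4459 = -20.36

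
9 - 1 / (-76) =685 / 76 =9.01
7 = 7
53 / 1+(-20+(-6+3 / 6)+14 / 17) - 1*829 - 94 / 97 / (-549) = -1449703223 / 1810602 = -800.67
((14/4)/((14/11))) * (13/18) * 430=30745/36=854.03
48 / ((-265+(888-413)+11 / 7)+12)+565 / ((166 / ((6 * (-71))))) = -188312037 / 129895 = -1449.73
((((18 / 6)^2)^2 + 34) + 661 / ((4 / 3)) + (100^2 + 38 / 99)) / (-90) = -4202009 / 35640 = -117.90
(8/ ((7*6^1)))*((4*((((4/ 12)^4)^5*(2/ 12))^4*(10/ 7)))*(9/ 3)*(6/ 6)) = 10/ 586653243945538969641534261309135308178369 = 0.00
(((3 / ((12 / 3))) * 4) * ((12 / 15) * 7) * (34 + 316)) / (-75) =-392 / 5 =-78.40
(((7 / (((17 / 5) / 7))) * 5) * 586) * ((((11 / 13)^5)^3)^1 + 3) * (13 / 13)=130125.49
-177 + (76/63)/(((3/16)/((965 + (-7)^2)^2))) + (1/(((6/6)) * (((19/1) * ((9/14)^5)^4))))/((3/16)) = 32098589680604679697435193665/4850908518163714591599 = 6617026.39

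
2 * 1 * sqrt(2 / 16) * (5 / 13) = 5 * sqrt(2) / 26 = 0.27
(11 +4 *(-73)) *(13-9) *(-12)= 13488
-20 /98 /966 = -5 /23667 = -0.00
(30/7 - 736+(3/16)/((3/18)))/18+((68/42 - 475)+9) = -509009/1008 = -504.97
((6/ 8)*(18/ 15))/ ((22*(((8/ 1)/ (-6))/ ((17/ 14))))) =-459/ 12320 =-0.04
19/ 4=4.75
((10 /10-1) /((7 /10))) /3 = 0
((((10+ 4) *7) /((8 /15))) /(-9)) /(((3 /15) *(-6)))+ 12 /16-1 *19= -89 /72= -1.24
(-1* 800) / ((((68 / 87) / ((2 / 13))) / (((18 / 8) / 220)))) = -3915 / 2431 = -1.61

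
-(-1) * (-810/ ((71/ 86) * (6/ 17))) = -2779.86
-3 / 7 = -0.43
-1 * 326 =-326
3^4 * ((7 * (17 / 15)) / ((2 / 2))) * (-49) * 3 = -472311 / 5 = -94462.20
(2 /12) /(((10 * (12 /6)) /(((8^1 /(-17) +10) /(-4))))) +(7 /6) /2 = 2299 /4080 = 0.56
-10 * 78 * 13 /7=-10140 /7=-1448.57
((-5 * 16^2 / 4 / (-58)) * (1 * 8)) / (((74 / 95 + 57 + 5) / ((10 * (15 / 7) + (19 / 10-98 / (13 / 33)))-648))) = -614.09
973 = 973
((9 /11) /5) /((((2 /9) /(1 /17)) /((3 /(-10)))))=-243 /18700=-0.01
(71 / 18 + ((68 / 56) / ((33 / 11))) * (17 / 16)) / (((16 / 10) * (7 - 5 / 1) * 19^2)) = 44095 / 11644416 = 0.00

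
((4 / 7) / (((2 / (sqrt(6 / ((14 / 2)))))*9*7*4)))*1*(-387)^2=16641*sqrt(42) / 686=157.21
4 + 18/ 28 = 65/ 14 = 4.64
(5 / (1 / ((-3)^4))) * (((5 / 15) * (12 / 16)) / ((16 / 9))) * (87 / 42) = 117.97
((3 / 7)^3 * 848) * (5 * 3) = 343440 / 343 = 1001.28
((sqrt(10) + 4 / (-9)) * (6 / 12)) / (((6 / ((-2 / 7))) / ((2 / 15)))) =4 / 2835 - sqrt(10) / 315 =-0.01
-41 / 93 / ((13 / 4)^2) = -656 / 15717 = -0.04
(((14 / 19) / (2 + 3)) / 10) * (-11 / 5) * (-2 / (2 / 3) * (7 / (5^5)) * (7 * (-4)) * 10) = -90552 / 1484375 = -0.06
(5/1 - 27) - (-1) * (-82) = -104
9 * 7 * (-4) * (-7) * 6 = 10584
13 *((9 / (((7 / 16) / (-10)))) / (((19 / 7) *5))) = -3744 / 19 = -197.05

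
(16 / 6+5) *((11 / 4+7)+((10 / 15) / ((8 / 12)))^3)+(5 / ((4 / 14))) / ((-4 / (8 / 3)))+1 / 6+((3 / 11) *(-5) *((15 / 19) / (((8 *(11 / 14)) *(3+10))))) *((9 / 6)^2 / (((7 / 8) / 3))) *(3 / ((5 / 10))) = 25215137 / 358644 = 70.31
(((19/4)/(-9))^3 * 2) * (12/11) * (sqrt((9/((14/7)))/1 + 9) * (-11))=6859 * sqrt(6)/1296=12.96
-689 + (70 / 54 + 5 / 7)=-129841 / 189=-686.99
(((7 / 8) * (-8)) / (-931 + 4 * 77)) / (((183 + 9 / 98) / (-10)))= -980 / 1596927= -0.00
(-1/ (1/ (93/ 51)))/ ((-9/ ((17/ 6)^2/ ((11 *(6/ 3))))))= 527/ 7128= 0.07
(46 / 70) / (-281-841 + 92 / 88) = -506 / 863135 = -0.00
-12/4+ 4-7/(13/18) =-113/13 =-8.69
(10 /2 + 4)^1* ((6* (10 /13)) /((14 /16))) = 4320 /91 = 47.47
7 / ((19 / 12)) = 84 / 19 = 4.42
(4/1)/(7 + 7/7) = 1/2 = 0.50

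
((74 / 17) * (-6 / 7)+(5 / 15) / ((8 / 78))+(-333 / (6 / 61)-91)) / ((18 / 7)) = -551681 / 408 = -1352.16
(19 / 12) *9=57 / 4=14.25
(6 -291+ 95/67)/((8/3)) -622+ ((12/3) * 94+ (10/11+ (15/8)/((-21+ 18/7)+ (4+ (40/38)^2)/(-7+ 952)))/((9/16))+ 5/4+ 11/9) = -348.44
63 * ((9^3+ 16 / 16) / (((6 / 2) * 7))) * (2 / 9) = 1460 / 3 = 486.67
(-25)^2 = 625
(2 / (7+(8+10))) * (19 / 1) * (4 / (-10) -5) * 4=-4104 / 125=-32.83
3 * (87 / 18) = 29 / 2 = 14.50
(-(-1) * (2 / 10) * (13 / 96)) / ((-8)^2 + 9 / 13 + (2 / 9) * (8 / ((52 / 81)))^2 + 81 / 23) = 50531 / 191656320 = 0.00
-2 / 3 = -0.67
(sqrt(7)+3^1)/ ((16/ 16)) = sqrt(7)+3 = 5.65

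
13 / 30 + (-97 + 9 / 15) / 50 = -1.49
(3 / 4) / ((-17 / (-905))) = 2715 / 68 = 39.93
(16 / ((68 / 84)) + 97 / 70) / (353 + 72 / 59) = 0.06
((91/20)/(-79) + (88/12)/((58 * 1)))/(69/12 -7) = -9463/171825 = -0.06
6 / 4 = 3 / 2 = 1.50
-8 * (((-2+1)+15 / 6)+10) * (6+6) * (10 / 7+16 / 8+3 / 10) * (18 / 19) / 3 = -864432 / 665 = -1299.90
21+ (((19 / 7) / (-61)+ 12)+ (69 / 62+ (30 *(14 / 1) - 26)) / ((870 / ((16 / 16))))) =769503899 / 23032380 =33.41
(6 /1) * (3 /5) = 18 /5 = 3.60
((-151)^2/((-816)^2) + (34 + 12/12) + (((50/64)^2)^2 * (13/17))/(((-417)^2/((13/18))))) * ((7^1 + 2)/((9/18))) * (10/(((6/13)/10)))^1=10799868969741537725/79042583199744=136633.55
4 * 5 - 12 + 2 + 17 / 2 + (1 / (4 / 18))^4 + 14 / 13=429.64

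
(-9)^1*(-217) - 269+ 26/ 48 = 40429/ 24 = 1684.54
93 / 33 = 31 / 11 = 2.82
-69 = -69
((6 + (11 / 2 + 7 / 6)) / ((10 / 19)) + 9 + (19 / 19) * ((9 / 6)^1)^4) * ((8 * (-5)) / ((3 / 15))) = -45755 / 6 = -7625.83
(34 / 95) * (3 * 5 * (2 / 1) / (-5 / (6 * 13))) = -15912 / 95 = -167.49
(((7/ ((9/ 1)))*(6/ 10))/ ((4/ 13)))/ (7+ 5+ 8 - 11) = 91/ 540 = 0.17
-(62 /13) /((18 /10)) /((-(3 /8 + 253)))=2480 /237159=0.01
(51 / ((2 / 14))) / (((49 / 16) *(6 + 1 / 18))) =14688 / 763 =19.25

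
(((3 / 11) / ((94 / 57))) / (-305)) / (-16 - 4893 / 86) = 7353 / 988527265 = 0.00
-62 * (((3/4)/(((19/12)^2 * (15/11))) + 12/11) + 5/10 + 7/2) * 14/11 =-91518448/218405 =-419.03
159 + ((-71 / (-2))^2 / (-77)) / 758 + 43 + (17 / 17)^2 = 47388151 / 233464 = 202.98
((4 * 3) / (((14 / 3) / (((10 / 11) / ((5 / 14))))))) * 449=32328 / 11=2938.91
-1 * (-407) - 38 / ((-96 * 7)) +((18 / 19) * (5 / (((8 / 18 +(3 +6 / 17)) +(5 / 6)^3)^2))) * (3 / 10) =671126656233937 / 1648430266224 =407.13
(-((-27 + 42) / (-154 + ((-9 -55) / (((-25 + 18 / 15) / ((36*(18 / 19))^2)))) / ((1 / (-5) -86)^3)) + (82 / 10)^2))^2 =790528015016338142693686135416809161 / 175356128886613295894803596422500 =4508.13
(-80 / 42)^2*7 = 25.40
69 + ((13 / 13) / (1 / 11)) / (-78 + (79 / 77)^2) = 31414030 / 456221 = 68.86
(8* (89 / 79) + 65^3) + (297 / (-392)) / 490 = 4167384367497 / 15174320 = 274634.01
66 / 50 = 33 / 25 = 1.32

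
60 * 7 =420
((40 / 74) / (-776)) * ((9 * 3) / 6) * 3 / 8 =-135 / 114848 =-0.00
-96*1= -96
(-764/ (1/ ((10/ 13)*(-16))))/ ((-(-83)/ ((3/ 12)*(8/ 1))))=244480/ 1079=226.58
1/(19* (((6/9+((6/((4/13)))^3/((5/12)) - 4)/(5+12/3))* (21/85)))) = 0.00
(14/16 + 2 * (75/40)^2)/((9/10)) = 1265/144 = 8.78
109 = 109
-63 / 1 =-63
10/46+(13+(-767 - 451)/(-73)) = 50206/1679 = 29.90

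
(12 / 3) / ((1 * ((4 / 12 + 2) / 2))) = 24 / 7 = 3.43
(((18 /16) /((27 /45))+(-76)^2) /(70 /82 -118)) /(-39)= 1895143 /1498536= 1.26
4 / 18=2 / 9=0.22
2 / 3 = 0.67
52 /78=2 /3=0.67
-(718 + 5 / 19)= -13647 / 19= -718.26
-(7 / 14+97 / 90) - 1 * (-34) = 1459 / 45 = 32.42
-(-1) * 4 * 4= 16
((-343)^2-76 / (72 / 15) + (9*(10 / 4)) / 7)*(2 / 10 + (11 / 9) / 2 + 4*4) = 1868830366 / 945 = 1977598.27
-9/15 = -0.60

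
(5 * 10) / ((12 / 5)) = 125 / 6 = 20.83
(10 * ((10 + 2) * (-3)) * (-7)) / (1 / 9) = 22680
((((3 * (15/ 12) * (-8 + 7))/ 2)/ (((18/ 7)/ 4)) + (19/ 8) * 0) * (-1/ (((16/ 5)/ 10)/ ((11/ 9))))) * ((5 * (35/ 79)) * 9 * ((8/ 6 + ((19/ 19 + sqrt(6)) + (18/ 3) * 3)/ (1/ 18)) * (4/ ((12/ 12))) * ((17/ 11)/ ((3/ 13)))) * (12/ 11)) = 2514513.87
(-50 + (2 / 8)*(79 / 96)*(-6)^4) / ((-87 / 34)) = -29461 / 348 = -84.66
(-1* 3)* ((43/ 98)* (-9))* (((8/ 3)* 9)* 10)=2843.27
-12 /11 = -1.09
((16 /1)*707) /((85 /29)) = 328048 /85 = 3859.39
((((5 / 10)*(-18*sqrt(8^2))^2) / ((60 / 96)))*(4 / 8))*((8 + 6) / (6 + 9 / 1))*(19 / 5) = 3677184 / 125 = 29417.47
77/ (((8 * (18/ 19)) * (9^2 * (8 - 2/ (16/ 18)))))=1463/ 67068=0.02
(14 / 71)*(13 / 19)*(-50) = -9100 / 1349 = -6.75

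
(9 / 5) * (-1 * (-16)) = 144 / 5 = 28.80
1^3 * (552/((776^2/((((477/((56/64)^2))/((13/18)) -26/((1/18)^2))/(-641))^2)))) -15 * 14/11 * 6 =-1974354102799159572/17255640229839011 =-114.42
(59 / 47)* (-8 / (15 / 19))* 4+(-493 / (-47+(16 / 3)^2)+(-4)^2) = -978779 / 117735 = -8.31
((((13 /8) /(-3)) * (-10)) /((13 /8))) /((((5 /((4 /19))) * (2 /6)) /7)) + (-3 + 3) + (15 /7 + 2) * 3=2045 /133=15.38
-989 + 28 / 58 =-28667 / 29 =-988.52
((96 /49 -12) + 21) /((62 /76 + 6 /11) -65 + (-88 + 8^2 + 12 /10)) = -374110 /2950731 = -0.13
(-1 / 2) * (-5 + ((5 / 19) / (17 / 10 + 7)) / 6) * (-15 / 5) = -12385 / 1653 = -7.49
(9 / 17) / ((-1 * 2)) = -9 / 34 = -0.26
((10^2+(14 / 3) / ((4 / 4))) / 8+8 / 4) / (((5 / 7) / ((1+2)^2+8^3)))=660107 / 60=11001.78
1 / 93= 0.01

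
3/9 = 1/3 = 0.33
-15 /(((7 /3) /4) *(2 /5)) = -450 /7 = -64.29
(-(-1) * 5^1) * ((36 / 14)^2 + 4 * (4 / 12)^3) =44720 / 1323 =33.80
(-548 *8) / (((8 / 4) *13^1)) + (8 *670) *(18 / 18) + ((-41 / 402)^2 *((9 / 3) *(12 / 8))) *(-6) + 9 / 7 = 8484343635 / 1633996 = 5192.39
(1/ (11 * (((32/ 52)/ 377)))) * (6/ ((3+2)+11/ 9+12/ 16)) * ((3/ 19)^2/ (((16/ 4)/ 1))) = 1190943/ 3986884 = 0.30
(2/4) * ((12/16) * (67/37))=201/296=0.68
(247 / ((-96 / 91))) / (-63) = 3211 / 864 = 3.72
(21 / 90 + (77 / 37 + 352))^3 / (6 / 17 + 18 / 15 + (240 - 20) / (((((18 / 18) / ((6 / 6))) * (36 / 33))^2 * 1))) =79550143633287821 / 333390448050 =238609.55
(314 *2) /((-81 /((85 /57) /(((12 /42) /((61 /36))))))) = -5698315 /83106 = -68.57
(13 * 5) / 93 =65 / 93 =0.70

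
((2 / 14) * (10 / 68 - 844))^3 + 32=-23617238942667 / 13481272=-1751855.38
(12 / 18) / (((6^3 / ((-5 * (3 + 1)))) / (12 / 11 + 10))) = -610 / 891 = -0.68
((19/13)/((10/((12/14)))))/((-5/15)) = -171/455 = -0.38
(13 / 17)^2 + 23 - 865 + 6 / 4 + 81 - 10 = -444433 / 578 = -768.92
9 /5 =1.80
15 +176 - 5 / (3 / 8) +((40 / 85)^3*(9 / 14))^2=630416814821 / 3548222643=177.67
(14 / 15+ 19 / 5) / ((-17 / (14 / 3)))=-994 / 765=-1.30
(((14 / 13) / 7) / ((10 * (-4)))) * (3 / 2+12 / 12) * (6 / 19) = -3 / 988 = -0.00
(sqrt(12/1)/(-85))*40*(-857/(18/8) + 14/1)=52832*sqrt(3)/153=598.09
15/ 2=7.50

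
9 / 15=3 / 5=0.60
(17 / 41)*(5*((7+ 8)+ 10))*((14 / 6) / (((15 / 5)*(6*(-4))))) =-1.68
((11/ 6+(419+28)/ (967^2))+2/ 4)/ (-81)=-6546964/ 227226627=-0.03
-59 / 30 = -1.97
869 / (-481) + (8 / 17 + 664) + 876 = 12581655 / 8177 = 1538.66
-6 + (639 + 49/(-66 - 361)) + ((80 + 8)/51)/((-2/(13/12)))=5897995/9333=631.95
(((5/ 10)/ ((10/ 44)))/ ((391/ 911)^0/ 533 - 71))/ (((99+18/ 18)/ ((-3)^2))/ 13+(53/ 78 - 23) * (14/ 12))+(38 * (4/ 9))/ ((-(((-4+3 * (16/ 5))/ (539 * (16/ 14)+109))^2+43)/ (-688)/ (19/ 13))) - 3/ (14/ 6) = 3224495173447780274699/ 8191167481396444545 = 393.66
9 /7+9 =72 /7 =10.29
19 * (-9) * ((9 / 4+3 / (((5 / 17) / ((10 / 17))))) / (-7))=5643 / 28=201.54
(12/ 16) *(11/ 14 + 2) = 117/ 56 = 2.09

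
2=2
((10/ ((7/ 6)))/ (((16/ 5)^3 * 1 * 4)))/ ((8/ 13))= 0.11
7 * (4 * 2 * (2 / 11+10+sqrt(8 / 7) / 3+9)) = 16 * sqrt(14) / 3+11816 / 11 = 1094.14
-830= -830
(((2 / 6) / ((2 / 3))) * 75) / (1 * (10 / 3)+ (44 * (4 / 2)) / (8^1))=225 / 86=2.62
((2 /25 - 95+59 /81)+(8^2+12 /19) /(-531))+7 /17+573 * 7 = 3917.10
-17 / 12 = -1.42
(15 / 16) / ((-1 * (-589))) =15 / 9424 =0.00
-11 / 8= -1.38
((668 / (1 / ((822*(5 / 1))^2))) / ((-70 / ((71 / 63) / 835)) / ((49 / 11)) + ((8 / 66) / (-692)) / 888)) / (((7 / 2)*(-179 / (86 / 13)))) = 10233.66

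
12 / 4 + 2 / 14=22 / 7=3.14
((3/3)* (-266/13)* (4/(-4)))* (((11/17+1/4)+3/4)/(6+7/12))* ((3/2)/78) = 22344/226967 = 0.10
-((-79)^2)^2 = -38950081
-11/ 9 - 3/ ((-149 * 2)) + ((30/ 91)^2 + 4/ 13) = -0.80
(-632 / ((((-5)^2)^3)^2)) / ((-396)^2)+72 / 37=344566406247077 / 177068847656250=1.95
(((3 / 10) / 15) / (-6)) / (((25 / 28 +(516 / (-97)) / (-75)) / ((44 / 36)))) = -7469 / 1766907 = -0.00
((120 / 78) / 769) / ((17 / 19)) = 380 / 169949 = 0.00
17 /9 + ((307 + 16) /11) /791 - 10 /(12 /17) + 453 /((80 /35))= 185.95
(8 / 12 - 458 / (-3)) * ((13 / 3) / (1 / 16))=95680 / 9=10631.11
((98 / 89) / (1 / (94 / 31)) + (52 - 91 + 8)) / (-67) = 76317 / 184853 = 0.41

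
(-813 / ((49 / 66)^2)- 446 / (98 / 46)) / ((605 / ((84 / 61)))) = -9705768 / 2531683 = -3.83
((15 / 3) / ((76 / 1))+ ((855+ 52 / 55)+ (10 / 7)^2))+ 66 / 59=10382545277 / 12084380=859.17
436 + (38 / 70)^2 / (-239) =127649539 / 292775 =436.00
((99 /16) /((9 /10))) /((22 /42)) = 105 /8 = 13.12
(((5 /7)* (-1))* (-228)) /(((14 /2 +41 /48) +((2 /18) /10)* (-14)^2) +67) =820800 /388241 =2.11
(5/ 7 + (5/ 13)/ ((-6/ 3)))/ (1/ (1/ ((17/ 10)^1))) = 475/ 1547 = 0.31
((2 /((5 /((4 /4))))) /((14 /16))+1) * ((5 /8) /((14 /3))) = 153 /784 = 0.20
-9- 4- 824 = -837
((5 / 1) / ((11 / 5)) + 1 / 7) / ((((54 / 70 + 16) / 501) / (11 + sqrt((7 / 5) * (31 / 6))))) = 15531 * sqrt(6510) / 6457 + 465930 / 587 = 987.82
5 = 5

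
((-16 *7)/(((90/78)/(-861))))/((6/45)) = 626808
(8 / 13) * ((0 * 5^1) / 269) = 0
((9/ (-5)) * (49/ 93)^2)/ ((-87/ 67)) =160867/ 418035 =0.38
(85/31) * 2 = 170/31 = 5.48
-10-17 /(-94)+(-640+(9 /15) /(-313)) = -95595177 /147110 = -649.82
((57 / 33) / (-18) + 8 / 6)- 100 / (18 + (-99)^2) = 29455 / 24002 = 1.23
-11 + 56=45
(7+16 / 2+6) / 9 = 7 / 3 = 2.33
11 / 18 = 0.61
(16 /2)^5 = 32768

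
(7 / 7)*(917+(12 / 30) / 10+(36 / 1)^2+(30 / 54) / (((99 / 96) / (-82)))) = 16103822 / 7425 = 2168.86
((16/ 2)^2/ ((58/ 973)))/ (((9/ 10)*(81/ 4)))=1245440/ 21141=58.91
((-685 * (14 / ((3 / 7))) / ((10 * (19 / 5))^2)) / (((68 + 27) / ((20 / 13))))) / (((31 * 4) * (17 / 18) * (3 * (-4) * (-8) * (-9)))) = 33565 / 13533410592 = 0.00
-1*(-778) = 778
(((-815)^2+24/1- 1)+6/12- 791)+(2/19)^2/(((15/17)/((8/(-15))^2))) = 1616680071829/2436750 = 663457.50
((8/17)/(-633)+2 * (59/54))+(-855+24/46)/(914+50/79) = 1.25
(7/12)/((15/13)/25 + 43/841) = 382655/63816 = 6.00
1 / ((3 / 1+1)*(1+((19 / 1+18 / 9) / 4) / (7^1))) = 1 / 7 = 0.14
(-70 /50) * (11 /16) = -77 /80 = -0.96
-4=-4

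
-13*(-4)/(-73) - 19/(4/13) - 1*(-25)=-10939/292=-37.46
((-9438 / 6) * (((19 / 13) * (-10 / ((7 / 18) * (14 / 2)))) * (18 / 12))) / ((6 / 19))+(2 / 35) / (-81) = 796086211 / 19845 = 40115.20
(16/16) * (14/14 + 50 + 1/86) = 4387/86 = 51.01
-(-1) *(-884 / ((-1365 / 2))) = 1.30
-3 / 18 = -1 / 6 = -0.17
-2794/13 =-214.92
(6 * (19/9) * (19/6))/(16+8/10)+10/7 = 2885/756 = 3.82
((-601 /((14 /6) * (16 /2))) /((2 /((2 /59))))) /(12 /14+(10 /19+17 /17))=-34257 /149624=-0.23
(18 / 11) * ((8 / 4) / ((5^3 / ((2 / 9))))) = 8 / 1375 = 0.01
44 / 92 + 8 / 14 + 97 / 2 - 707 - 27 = -220393 / 322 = -684.45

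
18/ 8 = 9/ 4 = 2.25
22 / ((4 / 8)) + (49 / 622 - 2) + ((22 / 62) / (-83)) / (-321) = 42.08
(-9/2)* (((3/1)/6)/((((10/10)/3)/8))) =-54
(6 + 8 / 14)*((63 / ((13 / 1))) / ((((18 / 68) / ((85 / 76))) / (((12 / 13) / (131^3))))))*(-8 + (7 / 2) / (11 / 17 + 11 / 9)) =-349466025 / 1032262688743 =-0.00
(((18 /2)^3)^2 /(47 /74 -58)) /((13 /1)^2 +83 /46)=-7444548 /137255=-54.24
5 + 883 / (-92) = -423 / 92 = -4.60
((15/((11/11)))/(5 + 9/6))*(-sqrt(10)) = -30*sqrt(10)/13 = -7.30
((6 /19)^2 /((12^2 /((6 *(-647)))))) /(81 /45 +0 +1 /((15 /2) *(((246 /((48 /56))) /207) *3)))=-2785335 /1898138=-1.47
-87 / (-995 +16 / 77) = 2233 / 25533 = 0.09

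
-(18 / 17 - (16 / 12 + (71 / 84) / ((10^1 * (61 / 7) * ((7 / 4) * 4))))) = 80109 / 290360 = 0.28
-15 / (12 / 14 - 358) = 21 / 500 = 0.04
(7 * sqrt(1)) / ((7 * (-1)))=-1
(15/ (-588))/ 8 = -5/ 1568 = -0.00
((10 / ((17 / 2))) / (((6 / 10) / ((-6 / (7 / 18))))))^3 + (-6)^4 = -44472033936 / 1685159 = -26390.41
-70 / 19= -3.68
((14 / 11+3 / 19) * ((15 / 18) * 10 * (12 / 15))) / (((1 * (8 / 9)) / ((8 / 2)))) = 42.92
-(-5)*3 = 15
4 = 4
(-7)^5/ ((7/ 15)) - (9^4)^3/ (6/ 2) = -94143214842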